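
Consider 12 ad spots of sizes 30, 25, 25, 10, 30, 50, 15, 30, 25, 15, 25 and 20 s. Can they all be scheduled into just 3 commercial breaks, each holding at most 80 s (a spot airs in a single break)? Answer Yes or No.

Total = 300 s; ⌈300/80⌉ = 4.
At least 4 commercial breaks are required, but only 3 are allowed.

No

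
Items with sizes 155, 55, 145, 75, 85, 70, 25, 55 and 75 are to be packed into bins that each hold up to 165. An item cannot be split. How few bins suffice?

Total = 155 + 145 + 85 + 75 + 75 + 70 + 55 + 55 + 25 = 740.
Lower bound: ⌈740/165⌉ = 5 bins.
A packing using 5 bins:
  bin 1: 155 = 155
  bin 2: 145 = 145
  bin 3: 85 + 75 = 160
  bin 4: 75 + 70 = 145
  bin 5: 55 + 55 + 25 = 135
This matches the lower bound, so 5 is optimal.

5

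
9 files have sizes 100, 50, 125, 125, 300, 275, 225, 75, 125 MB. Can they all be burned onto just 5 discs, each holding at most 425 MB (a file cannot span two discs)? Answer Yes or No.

Yes

A valid assignment using 4 discs:
  disc 1: 300 + 125 = 425
  disc 2: 275 + 125 = 400
  disc 3: 225 + 125 + 75 = 425
  disc 4: 100 + 50 = 150
That uses only 4 ≤ 5, so 5 discs are enough.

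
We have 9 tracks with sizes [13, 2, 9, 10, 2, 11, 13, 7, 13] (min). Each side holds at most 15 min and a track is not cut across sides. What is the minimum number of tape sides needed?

7

Total = 13 + 13 + 13 + 11 + 10 + 9 + 7 + 2 + 2 = 80 min.
Lower bound: ⌈80/15⌉ = 6 tape sides.
A packing using 7 tape sides:
  side 1: 13 + 2 = 15
  side 2: 13 + 2 = 15
  side 3: 13 = 13
  side 4: 11 = 11
  side 5: 10 = 10
  side 6: 9 = 9
  side 7: 7 = 7
No arrangement into 6 tape sides stays within capacity, so 7 is optimal.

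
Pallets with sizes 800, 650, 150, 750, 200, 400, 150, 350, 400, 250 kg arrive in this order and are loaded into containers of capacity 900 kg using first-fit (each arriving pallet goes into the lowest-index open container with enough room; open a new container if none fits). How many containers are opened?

5

  800 → container 1 (new)  [load 800/900]
  650 → container 2 (new)  [load 650/900]
  150 → container 2  [load 800/900]
  750 → container 3 (new)  [load 750/900]
  200 → container 4 (new)  [load 200/900]
  400 → container 4  [load 600/900]
  150 → container 3  [load 900/900]
  350 → container 5 (new)  [load 350/900]
  400 → container 5  [load 750/900]
  250 → container 4  [load 850/900]
5 containers opened.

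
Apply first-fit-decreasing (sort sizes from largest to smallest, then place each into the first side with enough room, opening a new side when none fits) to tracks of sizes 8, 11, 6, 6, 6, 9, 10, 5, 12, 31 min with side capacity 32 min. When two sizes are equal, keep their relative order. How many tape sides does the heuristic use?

Sorted descending: 31, 12, 11, 10, 9, 8, 6, 6, 6, 5.
  31 → side 1 (new)  [load 31/32]
  12 → side 2 (new)  [load 12/32]
  11 → side 2  [load 23/32]
  10 → side 3 (new)  [load 10/32]
  9 → side 2  [load 32/32]
  8 → side 3  [load 18/32]
  6 → side 3  [load 24/32]
  6 → side 3  [load 30/32]
  6 → side 4 (new)  [load 6/32]
  5 → side 4  [load 11/32]
4 tape sides opened.

4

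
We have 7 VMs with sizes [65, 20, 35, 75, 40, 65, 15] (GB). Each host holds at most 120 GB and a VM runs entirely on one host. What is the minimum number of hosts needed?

3

Total = 75 + 65 + 65 + 40 + 35 + 20 + 15 = 315 GB.
Lower bound: ⌈315/120⌉ = 3 hosts.
A packing using 3 hosts:
  host 1: 75 + 40 = 115
  host 2: 65 + 35 + 20 = 120
  host 3: 65 + 15 = 80
This matches the lower bound, so 3 is optimal.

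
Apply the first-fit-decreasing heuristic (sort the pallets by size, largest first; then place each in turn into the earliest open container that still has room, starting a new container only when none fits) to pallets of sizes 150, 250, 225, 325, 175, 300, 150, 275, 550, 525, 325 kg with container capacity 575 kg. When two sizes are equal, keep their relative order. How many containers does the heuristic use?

6

Sorted descending: 550, 525, 325, 325, 300, 275, 250, 225, 175, 150, 150.
  550 → container 1 (new)  [load 550/575]
  525 → container 2 (new)  [load 525/575]
  325 → container 3 (new)  [load 325/575]
  325 → container 4 (new)  [load 325/575]
  300 → container 5 (new)  [load 300/575]
  275 → container 5  [load 575/575]
  250 → container 3  [load 575/575]
  225 → container 4  [load 550/575]
  175 → container 6 (new)  [load 175/575]
  150 → container 6  [load 325/575]
  150 → container 6  [load 475/575]
6 containers opened.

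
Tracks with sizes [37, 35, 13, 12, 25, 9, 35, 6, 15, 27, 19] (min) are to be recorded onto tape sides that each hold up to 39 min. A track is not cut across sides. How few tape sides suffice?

7

Total = 37 + 35 + 35 + 27 + 25 + 19 + 15 + 13 + 12 + 9 + 6 = 233 min.
Lower bound: ⌈233/39⌉ = 6 tape sides.
A packing using 7 tape sides:
  side 1: 37 = 37
  side 2: 35 = 35
  side 3: 35 = 35
  side 4: 27 + 12 = 39
  side 5: 25 + 13 = 38
  side 6: 19 + 15 = 34
  side 7: 9 + 6 = 15
No arrangement into 6 tape sides stays within capacity, so 7 is optimal.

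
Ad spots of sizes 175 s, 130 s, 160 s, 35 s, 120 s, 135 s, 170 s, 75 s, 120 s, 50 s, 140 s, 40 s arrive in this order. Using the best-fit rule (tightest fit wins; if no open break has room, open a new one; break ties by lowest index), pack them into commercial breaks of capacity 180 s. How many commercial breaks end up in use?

  175 → break 1 (new)  [load 175/180]
  130 → break 2 (new)  [load 130/180]
  160 → break 3 (new)  [load 160/180]
  35 → break 2  [load 165/180]
  120 → break 4 (new)  [load 120/180]
  135 → break 5 (new)  [load 135/180]
  170 → break 6 (new)  [load 170/180]
  75 → break 7 (new)  [load 75/180]
  120 → break 8 (new)  [load 120/180]
  50 → break 4  [load 170/180]
  140 → break 9 (new)  [load 140/180]
  40 → break 9  [load 180/180]
9 commercial breaks opened.

9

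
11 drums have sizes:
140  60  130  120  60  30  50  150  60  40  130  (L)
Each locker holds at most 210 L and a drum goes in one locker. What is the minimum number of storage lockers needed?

5

Total = 150 + 140 + 130 + 130 + 120 + 60 + 60 + 60 + 50 + 40 + 30 = 970 L.
Lower bound: ⌈970/210⌉ = 5 storage lockers.
A packing using 5 storage lockers:
  locker 1: 150 + 60 = 210
  locker 2: 140 + 60 = 200
  locker 3: 130 + 60 = 190
  locker 4: 130 + 50 + 30 = 210
  locker 5: 120 + 40 = 160
This matches the lower bound, so 5 is optimal.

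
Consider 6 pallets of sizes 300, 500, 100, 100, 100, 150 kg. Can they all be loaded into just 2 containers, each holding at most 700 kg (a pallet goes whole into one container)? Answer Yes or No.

A valid assignment using 2 containers:
  container 1: 500 + 150 = 650
  container 2: 300 + 100 + 100 + 100 = 600
Every load is within 700 kg, so 2 containers suffice.

Yes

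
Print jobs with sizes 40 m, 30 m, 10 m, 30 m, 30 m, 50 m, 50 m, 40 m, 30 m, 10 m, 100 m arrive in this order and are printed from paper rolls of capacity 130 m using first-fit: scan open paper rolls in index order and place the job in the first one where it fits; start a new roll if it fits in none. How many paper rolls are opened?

  40 → roll 1 (new)  [load 40/130]
  30 → roll 1  [load 70/130]
  10 → roll 1  [load 80/130]
  30 → roll 1  [load 110/130]
  30 → roll 2 (new)  [load 30/130]
  50 → roll 2  [load 80/130]
  50 → roll 2  [load 130/130]
  40 → roll 3 (new)  [load 40/130]
  30 → roll 3  [load 70/130]
  10 → roll 1  [load 120/130]
  100 → roll 4 (new)  [load 100/130]
4 paper rolls opened.

4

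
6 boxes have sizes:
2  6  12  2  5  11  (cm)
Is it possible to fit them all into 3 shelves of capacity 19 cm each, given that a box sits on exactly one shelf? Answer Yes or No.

A valid assignment using 2 shelves:
  shelf 1: 12 + 5 + 2 = 19
  shelf 2: 11 + 6 + 2 = 19
That uses only 2 ≤ 3, so 3 shelves are enough.

Yes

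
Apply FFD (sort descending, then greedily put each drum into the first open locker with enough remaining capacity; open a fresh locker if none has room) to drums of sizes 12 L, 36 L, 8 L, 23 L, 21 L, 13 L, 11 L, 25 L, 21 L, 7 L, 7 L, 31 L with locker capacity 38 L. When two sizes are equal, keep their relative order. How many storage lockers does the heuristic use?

Sorted descending: 36, 31, 25, 23, 21, 21, 13, 12, 11, 8, 7, 7.
  36 → locker 1 (new)  [load 36/38]
  31 → locker 2 (new)  [load 31/38]
  25 → locker 3 (new)  [load 25/38]
  23 → locker 4 (new)  [load 23/38]
  21 → locker 5 (new)  [load 21/38]
  21 → locker 6 (new)  [load 21/38]
  13 → locker 3  [load 38/38]
  12 → locker 4  [load 35/38]
  11 → locker 5  [load 32/38]
  8 → locker 6  [load 29/38]
  7 → locker 2  [load 38/38]
  7 → locker 6  [load 36/38]
6 storage lockers opened.

6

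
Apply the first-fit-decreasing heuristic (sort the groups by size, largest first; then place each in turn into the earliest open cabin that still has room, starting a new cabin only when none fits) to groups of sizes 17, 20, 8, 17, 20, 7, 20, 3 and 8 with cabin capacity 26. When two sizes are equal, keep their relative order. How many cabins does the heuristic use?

Sorted descending: 20, 20, 20, 17, 17, 8, 8, 7, 3.
  20 → cabin 1 (new)  [load 20/26]
  20 → cabin 2 (new)  [load 20/26]
  20 → cabin 3 (new)  [load 20/26]
  17 → cabin 4 (new)  [load 17/26]
  17 → cabin 5 (new)  [load 17/26]
  8 → cabin 4  [load 25/26]
  8 → cabin 5  [load 25/26]
  7 → cabin 6 (new)  [load 7/26]
  3 → cabin 1  [load 23/26]
6 cabins opened.

6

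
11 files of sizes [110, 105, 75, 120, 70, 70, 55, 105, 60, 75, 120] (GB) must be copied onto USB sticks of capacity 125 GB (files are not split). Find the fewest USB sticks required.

Total = 120 + 120 + 110 + 105 + 105 + 75 + 75 + 70 + 70 + 60 + 55 = 965 GB.
Lower bound: ⌈965/125⌉ = 8 USB sticks.
Also, 9 files each exceed 125/2 GB, and no two of those can share a USB stick, so at least 9 USB sticks are needed.
A packing using 10 USB sticks:
  USB stick 1: 120 = 120
  USB stick 2: 120 = 120
  USB stick 3: 110 = 110
  USB stick 4: 105 = 105
  USB stick 5: 105 = 105
  USB stick 6: 75 = 75
  USB stick 7: 75 = 75
  USB stick 8: 70 + 55 = 125
  USB stick 9: 70 = 70
  USB stick 10: 60 = 60
No arrangement into 9 USB sticks stays within capacity, so 10 is optimal.

10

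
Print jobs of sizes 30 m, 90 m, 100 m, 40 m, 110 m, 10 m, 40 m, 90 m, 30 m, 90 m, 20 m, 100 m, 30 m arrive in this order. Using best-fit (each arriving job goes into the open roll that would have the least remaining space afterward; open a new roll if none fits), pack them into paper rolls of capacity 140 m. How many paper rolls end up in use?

6

  30 → roll 1 (new)  [load 30/140]
  90 → roll 1  [load 120/140]
  100 → roll 2 (new)  [load 100/140]
  40 → roll 2  [load 140/140]
  110 → roll 3 (new)  [load 110/140]
  10 → roll 1  [load 130/140]
  40 → roll 4 (new)  [load 40/140]
  90 → roll 4  [load 130/140]
  30 → roll 3  [load 140/140]
  90 → roll 5 (new)  [load 90/140]
  20 → roll 5  [load 110/140]
  100 → roll 6 (new)  [load 100/140]
  30 → roll 5  [load 140/140]
6 paper rolls opened.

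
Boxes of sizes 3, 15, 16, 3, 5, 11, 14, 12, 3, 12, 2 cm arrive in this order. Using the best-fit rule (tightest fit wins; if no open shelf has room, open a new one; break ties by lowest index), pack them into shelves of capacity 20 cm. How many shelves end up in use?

  3 → shelf 1 (new)  [load 3/20]
  15 → shelf 1  [load 18/20]
  16 → shelf 2 (new)  [load 16/20]
  3 → shelf 2  [load 19/20]
  5 → shelf 3 (new)  [load 5/20]
  11 → shelf 3  [load 16/20]
  14 → shelf 4 (new)  [load 14/20]
  12 → shelf 5 (new)  [load 12/20]
  3 → shelf 3  [load 19/20]
  12 → shelf 6 (new)  [load 12/20]
  2 → shelf 1  [load 20/20]
6 shelves opened.

6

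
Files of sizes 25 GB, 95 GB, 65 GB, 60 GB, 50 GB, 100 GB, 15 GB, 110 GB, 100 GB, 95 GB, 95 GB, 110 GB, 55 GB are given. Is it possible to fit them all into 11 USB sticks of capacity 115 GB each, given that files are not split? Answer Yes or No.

A valid assignment using 10 USB sticks:
  USB stick 1: 110 = 110
  USB stick 2: 110 = 110
  USB stick 3: 100 + 15 = 115
  USB stick 4: 100 = 100
  USB stick 5: 95 = 95
  USB stick 6: 95 = 95
  USB stick 7: 95 = 95
  USB stick 8: 65 + 50 = 115
  USB stick 9: 60 + 55 = 115
  USB stick 10: 25 = 25
That uses only 10 ≤ 11, so 11 USB sticks are enough.

Yes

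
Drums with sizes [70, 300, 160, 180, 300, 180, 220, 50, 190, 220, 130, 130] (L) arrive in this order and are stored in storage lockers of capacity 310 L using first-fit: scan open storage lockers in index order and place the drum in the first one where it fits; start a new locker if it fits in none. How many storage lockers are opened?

  70 → locker 1 (new)  [load 70/310]
  300 → locker 2 (new)  [load 300/310]
  160 → locker 1  [load 230/310]
  180 → locker 3 (new)  [load 180/310]
  300 → locker 4 (new)  [load 300/310]
  180 → locker 5 (new)  [load 180/310]
  220 → locker 6 (new)  [load 220/310]
  50 → locker 1  [load 280/310]
  190 → locker 7 (new)  [load 190/310]
  220 → locker 8 (new)  [load 220/310]
  130 → locker 3  [load 310/310]
  130 → locker 5  [load 310/310]
8 storage lockers opened.

8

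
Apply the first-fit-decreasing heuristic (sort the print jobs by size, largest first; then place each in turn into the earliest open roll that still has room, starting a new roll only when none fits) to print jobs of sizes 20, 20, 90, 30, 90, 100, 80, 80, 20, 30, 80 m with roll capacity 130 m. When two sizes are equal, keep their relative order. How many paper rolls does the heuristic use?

6

Sorted descending: 100, 90, 90, 80, 80, 80, 30, 30, 20, 20, 20.
  100 → roll 1 (new)  [load 100/130]
  90 → roll 2 (new)  [load 90/130]
  90 → roll 3 (new)  [load 90/130]
  80 → roll 4 (new)  [load 80/130]
  80 → roll 5 (new)  [load 80/130]
  80 → roll 6 (new)  [load 80/130]
  30 → roll 1  [load 130/130]
  30 → roll 2  [load 120/130]
  20 → roll 3  [load 110/130]
  20 → roll 3  [load 130/130]
  20 → roll 4  [load 100/130]
6 paper rolls opened.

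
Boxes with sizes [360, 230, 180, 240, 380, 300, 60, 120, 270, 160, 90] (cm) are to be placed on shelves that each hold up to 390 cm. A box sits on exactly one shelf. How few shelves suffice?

Total = 380 + 360 + 300 + 270 + 240 + 230 + 180 + 160 + 120 + 90 + 60 = 2390 cm.
Lower bound: ⌈2390/390⌉ = 7 shelves.
A packing using 7 shelves:
  shelf 1: 380 = 380
  shelf 2: 360 = 360
  shelf 3: 300 + 90 = 390
  shelf 4: 270 + 120 = 390
  shelf 5: 240 + 60 = 300
  shelf 6: 230 + 160 = 390
  shelf 7: 180 = 180
This matches the lower bound, so 7 is optimal.

7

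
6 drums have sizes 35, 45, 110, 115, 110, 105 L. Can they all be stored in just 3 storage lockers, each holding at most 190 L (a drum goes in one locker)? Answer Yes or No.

No

Total = 520 L; ⌈520/190⌉ = 3.
4 drums each exceed half the capacity and cannot share a locker, forcing at least 4 storage lockers.
At least 4 storage lockers are required, but only 3 are allowed.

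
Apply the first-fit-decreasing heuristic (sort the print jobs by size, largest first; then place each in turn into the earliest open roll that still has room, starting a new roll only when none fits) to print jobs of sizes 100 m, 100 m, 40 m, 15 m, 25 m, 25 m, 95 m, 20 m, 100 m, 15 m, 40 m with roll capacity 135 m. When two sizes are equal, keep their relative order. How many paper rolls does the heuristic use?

5

Sorted descending: 100, 100, 100, 95, 40, 40, 25, 25, 20, 15, 15.
  100 → roll 1 (new)  [load 100/135]
  100 → roll 2 (new)  [load 100/135]
  100 → roll 3 (new)  [load 100/135]
  95 → roll 4 (new)  [load 95/135]
  40 → roll 4  [load 135/135]
  40 → roll 5 (new)  [load 40/135]
  25 → roll 1  [load 125/135]
  25 → roll 2  [load 125/135]
  20 → roll 3  [load 120/135]
  15 → roll 3  [load 135/135]
  15 → roll 5  [load 55/135]
5 paper rolls opened.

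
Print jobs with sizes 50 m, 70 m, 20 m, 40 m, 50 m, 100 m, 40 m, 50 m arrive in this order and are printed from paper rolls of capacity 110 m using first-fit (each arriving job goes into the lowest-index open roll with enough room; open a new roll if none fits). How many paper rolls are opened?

  50 → roll 1 (new)  [load 50/110]
  70 → roll 2 (new)  [load 70/110]
  20 → roll 1  [load 70/110]
  40 → roll 1  [load 110/110]
  50 → roll 3 (new)  [load 50/110]
  100 → roll 4 (new)  [load 100/110]
  40 → roll 2  [load 110/110]
  50 → roll 3  [load 100/110]
4 paper rolls opened.

4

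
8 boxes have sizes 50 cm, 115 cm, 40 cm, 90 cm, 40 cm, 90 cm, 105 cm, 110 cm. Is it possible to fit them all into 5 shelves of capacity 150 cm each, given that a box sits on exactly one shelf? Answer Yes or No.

A valid assignment using 5 shelves:
  shelf 1: 115 = 115
  shelf 2: 110 + 40 = 150
  shelf 3: 105 + 40 = 145
  shelf 4: 90 + 50 = 140
  shelf 5: 90 = 90
Every load is within 150 cm, so 5 shelves suffice.

Yes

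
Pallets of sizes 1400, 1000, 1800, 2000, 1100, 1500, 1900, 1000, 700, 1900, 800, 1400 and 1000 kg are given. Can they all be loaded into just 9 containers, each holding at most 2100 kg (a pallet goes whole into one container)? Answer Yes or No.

Total = 17500 kg; ⌈17500/2100⌉ = 9.
The bound of 9 does not rule out 9, but exhaustive search shows no assignment into 9 containers of capacity 2100 kg exists — the minimum is 10.

No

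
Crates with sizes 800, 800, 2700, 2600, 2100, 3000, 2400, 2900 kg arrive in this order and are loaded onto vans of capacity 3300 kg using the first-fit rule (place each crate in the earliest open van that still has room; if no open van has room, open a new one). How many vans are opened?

7

  800 → van 1 (new)  [load 800/3300]
  800 → van 1  [load 1600/3300]
  2700 → van 2 (new)  [load 2700/3300]
  2600 → van 3 (new)  [load 2600/3300]
  2100 → van 4 (new)  [load 2100/3300]
  3000 → van 5 (new)  [load 3000/3300]
  2400 → van 6 (new)  [load 2400/3300]
  2900 → van 7 (new)  [load 2900/3300]
7 vans opened.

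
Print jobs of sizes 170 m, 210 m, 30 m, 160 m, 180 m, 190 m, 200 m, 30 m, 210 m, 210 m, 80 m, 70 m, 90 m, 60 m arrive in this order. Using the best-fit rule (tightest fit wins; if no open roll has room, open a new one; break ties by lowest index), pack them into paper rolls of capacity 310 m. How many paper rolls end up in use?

8

  170 → roll 1 (new)  [load 170/310]
  210 → roll 2 (new)  [load 210/310]
  30 → roll 2  [load 240/310]
  160 → roll 3 (new)  [load 160/310]
  180 → roll 4 (new)  [load 180/310]
  190 → roll 5 (new)  [load 190/310]
  200 → roll 6 (new)  [load 200/310]
  30 → roll 2  [load 270/310]
  210 → roll 7 (new)  [load 210/310]
  210 → roll 8 (new)  [load 210/310]
  80 → roll 7  [load 290/310]
  70 → roll 8  [load 280/310]
  90 → roll 6  [load 290/310]
  60 → roll 5  [load 250/310]
8 paper rolls opened.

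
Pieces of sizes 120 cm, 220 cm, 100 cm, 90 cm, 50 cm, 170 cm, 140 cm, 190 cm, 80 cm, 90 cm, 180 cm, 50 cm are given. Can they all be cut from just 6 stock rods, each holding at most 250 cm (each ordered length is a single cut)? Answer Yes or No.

Total = 1480 cm; ⌈1480/250⌉ = 6.
The bound of 6 does not rule out 6, but exhaustive search shows no assignment into 6 stock rods of capacity 250 cm exists — the minimum is 7.

No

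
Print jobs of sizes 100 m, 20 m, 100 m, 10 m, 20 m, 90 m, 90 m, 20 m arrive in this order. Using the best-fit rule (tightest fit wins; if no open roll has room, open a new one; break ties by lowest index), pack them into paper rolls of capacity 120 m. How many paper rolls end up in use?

4

  100 → roll 1 (new)  [load 100/120]
  20 → roll 1  [load 120/120]
  100 → roll 2 (new)  [load 100/120]
  10 → roll 2  [load 110/120]
  20 → roll 3 (new)  [load 20/120]
  90 → roll 3  [load 110/120]
  90 → roll 4 (new)  [load 90/120]
  20 → roll 4  [load 110/120]
4 paper rolls opened.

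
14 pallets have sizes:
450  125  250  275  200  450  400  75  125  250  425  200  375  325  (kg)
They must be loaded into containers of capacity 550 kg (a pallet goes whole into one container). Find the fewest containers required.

8

Total = 450 + 450 + 425 + 400 + 375 + 325 + 275 + 250 + 250 + 200 + 200 + 125 + 125 + 75 = 3925 kg.
Lower bound: ⌈3925/550⌉ = 8 containers.
A packing using 8 containers:
  container 1: 450 + 75 = 525
  container 2: 450 = 450
  container 3: 425 + 125 = 550
  container 4: 400 + 125 = 525
  container 5: 375 = 375
  container 6: 325 + 200 = 525
  container 7: 275 + 250 = 525
  container 8: 250 + 200 = 450
This matches the lower bound, so 8 is optimal.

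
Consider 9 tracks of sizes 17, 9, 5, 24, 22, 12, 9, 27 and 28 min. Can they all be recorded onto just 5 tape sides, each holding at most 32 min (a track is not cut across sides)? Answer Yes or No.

Total = 153 min; ⌈153/32⌉ = 5.
The bound of 5 does not rule out 5, but exhaustive search shows no assignment into 5 tape sides of capacity 32 min exists — the minimum is 6.

No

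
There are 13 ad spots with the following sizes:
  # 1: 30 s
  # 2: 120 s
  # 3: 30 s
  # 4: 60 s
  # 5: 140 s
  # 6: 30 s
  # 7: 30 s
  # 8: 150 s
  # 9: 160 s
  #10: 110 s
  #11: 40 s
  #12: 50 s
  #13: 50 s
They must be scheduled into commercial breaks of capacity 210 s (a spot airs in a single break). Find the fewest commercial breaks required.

Total = 160 + 150 + 140 + 120 + 110 + 60 + 50 + 50 + 40 + 30 + 30 + 30 + 30 = 1000 s.
Lower bound: ⌈1000/210⌉ = 5 commercial breaks.
A packing using 5 commercial breaks:
  break 1: 160 + 50 = 210
  break 2: 150 + 60 = 210
  break 3: 140 + 50 = 190
  break 4: 120 + 40 + 30 = 190
  break 5: 110 + 30 + 30 + 30 = 200
This matches the lower bound, so 5 is optimal.

5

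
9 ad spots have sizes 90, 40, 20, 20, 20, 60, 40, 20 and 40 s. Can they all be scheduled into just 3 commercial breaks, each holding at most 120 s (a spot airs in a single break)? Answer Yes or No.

Yes

A valid assignment using 3 commercial breaks:
  break 1: 90 + 20 = 110
  break 2: 60 + 40 + 20 = 120
  break 3: 40 + 40 + 20 + 20 = 120
Every load is within 120 s, so 3 commercial breaks suffice.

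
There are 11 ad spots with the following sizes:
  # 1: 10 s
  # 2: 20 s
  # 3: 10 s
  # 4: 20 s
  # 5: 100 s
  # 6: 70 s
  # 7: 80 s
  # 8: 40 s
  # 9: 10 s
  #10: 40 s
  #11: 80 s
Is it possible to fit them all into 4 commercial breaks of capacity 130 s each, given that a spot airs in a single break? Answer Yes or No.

A valid assignment using 4 commercial breaks:
  break 1: 100 + 20 + 10 = 130
  break 2: 80 + 40 + 10 = 130
  break 3: 80 + 40 + 10 = 130
  break 4: 70 + 20 = 90
Every load is within 130 s, so 4 commercial breaks suffice.

Yes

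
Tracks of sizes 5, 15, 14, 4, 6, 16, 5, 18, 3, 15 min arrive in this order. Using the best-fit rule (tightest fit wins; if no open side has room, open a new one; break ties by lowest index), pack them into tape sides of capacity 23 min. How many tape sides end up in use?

  5 → side 1 (new)  [load 5/23]
  15 → side 1  [load 20/23]
  14 → side 2 (new)  [load 14/23]
  4 → side 2  [load 18/23]
  6 → side 3 (new)  [load 6/23]
  16 → side 3  [load 22/23]
  5 → side 2  [load 23/23]
  18 → side 4 (new)  [load 18/23]
  3 → side 1  [load 23/23]
  15 → side 5 (new)  [load 15/23]
5 tape sides opened.

5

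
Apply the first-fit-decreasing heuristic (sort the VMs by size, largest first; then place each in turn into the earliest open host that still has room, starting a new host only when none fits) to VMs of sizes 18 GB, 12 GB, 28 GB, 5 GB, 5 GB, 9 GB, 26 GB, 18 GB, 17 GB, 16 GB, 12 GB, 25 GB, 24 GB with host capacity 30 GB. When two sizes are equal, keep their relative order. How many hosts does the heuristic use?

8

Sorted descending: 28, 26, 25, 24, 18, 18, 17, 16, 12, 12, 9, 5, 5.
  28 → host 1 (new)  [load 28/30]
  26 → host 2 (new)  [load 26/30]
  25 → host 3 (new)  [load 25/30]
  24 → host 4 (new)  [load 24/30]
  18 → host 5 (new)  [load 18/30]
  18 → host 6 (new)  [load 18/30]
  17 → host 7 (new)  [load 17/30]
  16 → host 8 (new)  [load 16/30]
  12 → host 5  [load 30/30]
  12 → host 6  [load 30/30]
  9 → host 7  [load 26/30]
  5 → host 3  [load 30/30]
  5 → host 4  [load 29/30]
8 hosts opened.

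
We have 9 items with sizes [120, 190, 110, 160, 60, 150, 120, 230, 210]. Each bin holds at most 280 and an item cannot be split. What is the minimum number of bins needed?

Total = 230 + 210 + 190 + 160 + 150 + 120 + 120 + 110 + 60 = 1350.
Lower bound: ⌈1350/280⌉ = 5 bins.
A packing using 6 bins:
  bin 1: 230 = 230
  bin 2: 210 + 60 = 270
  bin 3: 190 = 190
  bin 4: 160 + 120 = 280
  bin 5: 150 + 120 = 270
  bin 6: 110 = 110
No arrangement into 5 bins stays within capacity, so 6 is optimal.

6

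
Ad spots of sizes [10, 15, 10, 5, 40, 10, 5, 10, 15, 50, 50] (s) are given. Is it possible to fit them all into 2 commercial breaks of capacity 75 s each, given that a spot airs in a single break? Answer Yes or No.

No

Total = 220 s; ⌈220/75⌉ = 3.
At least 3 commercial breaks are required, but only 2 are allowed.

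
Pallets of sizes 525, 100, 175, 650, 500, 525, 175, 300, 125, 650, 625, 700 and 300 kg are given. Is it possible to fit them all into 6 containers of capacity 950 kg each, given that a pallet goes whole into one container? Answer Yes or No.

Total = 5350 kg; ⌈5350/950⌉ = 6.
7 pallets each exceed half the capacity and cannot share a container, forcing at least 7 containers.
At least 7 containers are required, but only 6 are allowed.

No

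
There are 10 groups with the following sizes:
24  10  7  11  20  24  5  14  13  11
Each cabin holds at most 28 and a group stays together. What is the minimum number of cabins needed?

6

Total = 24 + 24 + 20 + 14 + 13 + 11 + 11 + 10 + 7 + 5 = 139.
Lower bound: ⌈139/28⌉ = 5 cabins.
A packing using 6 cabins:
  cabin 1: 24 = 24
  cabin 2: 24 = 24
  cabin 3: 20 + 7 = 27
  cabin 4: 14 + 13 = 27
  cabin 5: 11 + 11 + 5 = 27
  cabin 6: 10 = 10
No arrangement into 5 cabins stays within capacity, so 6 is optimal.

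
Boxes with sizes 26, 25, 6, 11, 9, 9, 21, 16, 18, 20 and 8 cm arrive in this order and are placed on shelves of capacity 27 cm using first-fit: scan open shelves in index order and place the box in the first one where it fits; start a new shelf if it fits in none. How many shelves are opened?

  26 → shelf 1 (new)  [load 26/27]
  25 → shelf 2 (new)  [load 25/27]
  6 → shelf 3 (new)  [load 6/27]
  11 → shelf 3  [load 17/27]
  9 → shelf 3  [load 26/27]
  9 → shelf 4 (new)  [load 9/27]
  21 → shelf 5 (new)  [load 21/27]
  16 → shelf 4  [load 25/27]
  18 → shelf 6 (new)  [load 18/27]
  20 → shelf 7 (new)  [load 20/27]
  8 → shelf 6  [load 26/27]
7 shelves opened.

7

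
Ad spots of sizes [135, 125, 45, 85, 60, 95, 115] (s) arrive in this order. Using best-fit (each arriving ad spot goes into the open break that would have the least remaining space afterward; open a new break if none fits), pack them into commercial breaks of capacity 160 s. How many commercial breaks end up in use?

  135 → break 1 (new)  [load 135/160]
  125 → break 2 (new)  [load 125/160]
  45 → break 3 (new)  [load 45/160]
  85 → break 3  [load 130/160]
  60 → break 4 (new)  [load 60/160]
  95 → break 4  [load 155/160]
  115 → break 5 (new)  [load 115/160]
5 commercial breaks opened.

5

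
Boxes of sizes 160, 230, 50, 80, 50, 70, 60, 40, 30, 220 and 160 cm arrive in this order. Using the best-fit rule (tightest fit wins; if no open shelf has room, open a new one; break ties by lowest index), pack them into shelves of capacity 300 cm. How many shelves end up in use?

5

  160 → shelf 1 (new)  [load 160/300]
  230 → shelf 2 (new)  [load 230/300]
  50 → shelf 2  [load 280/300]
  80 → shelf 1  [load 240/300]
  50 → shelf 1  [load 290/300]
  70 → shelf 3 (new)  [load 70/300]
  60 → shelf 3  [load 130/300]
  40 → shelf 3  [load 170/300]
  30 → shelf 3  [load 200/300]
  220 → shelf 4 (new)  [load 220/300]
  160 → shelf 5 (new)  [load 160/300]
5 shelves opened.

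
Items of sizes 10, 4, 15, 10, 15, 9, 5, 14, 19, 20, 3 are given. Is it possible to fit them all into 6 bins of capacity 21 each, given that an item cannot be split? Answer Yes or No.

Total = 124; ⌈124/21⌉ = 6.
The bound of 6 does not rule out 6, but exhaustive search shows no assignment into 6 bins of capacity 21 exists — the minimum is 7.

No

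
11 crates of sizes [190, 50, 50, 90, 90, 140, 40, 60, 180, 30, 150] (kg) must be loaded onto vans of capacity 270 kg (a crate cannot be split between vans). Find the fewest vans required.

4

Total = 190 + 180 + 150 + 140 + 90 + 90 + 60 + 50 + 50 + 40 + 30 = 1070 kg.
Lower bound: ⌈1070/270⌉ = 4 vans.
A packing using 4 vans:
  van 1: 190 + 50 + 30 = 270
  van 2: 180 + 90 = 270
  van 3: 150 + 60 + 50 = 260
  van 4: 140 + 90 + 40 = 270
This matches the lower bound, so 4 is optimal.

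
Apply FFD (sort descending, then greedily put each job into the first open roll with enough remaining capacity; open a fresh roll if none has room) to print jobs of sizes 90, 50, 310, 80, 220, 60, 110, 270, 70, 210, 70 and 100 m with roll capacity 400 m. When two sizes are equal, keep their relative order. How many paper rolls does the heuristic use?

Sorted descending: 310, 270, 220, 210, 110, 100, 90, 80, 70, 70, 60, 50.
  310 → roll 1 (new)  [load 310/400]
  270 → roll 2 (new)  [load 270/400]
  220 → roll 3 (new)  [load 220/400]
  210 → roll 4 (new)  [load 210/400]
  110 → roll 2  [load 380/400]
  100 → roll 3  [load 320/400]
  90 → roll 1  [load 400/400]
  80 → roll 3  [load 400/400]
  70 → roll 4  [load 280/400]
  70 → roll 4  [load 350/400]
  60 → roll 5 (new)  [load 60/400]
  50 → roll 4  [load 400/400]
5 paper rolls opened.

5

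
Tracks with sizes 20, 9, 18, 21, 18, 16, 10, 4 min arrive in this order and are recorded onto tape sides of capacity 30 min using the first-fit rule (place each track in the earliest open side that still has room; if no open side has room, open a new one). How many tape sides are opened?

  20 → side 1 (new)  [load 20/30]
  9 → side 1  [load 29/30]
  18 → side 2 (new)  [load 18/30]
  21 → side 3 (new)  [load 21/30]
  18 → side 4 (new)  [load 18/30]
  16 → side 5 (new)  [load 16/30]
  10 → side 2  [load 28/30]
  4 → side 3  [load 25/30]
5 tape sides opened.

5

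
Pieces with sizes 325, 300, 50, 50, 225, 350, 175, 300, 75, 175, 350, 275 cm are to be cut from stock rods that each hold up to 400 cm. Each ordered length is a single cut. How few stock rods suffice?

Total = 350 + 350 + 325 + 300 + 300 + 275 + 225 + 175 + 175 + 75 + 50 + 50 = 2650 cm.
Lower bound: ⌈2650/400⌉ = 7 stock rods.
A packing using 8 stock rods:
  stock rod 1: 350 + 50 = 400
  stock rod 2: 350 + 50 = 400
  stock rod 3: 325 + 75 = 400
  stock rod 4: 300 = 300
  stock rod 5: 300 = 300
  stock rod 6: 275 = 275
  stock rod 7: 225 + 175 = 400
  stock rod 8: 175 = 175
No arrangement into 7 stock rods stays within capacity, so 8 is optimal.

8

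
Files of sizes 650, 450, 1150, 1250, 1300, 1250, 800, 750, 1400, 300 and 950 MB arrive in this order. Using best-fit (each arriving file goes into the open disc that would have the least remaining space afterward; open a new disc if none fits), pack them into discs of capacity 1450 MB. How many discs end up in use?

  650 → disc 1 (new)  [load 650/1450]
  450 → disc 1  [load 1100/1450]
  1150 → disc 2 (new)  [load 1150/1450]
  1250 → disc 3 (new)  [load 1250/1450]
  1300 → disc 4 (new)  [load 1300/1450]
  1250 → disc 5 (new)  [load 1250/1450]
  800 → disc 6 (new)  [load 800/1450]
  750 → disc 7 (new)  [load 750/1450]
  1400 → disc 8 (new)  [load 1400/1450]
  300 → disc 2  [load 1450/1450]
  950 → disc 9 (new)  [load 950/1450]
9 discs opened.

9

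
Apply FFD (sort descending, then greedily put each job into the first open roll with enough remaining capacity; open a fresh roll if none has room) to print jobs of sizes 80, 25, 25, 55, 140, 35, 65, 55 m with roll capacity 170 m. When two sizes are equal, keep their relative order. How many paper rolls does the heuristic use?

Sorted descending: 140, 80, 65, 55, 55, 35, 25, 25.
  140 → roll 1 (new)  [load 140/170]
  80 → roll 2 (new)  [load 80/170]
  65 → roll 2  [load 145/170]
  55 → roll 3 (new)  [load 55/170]
  55 → roll 3  [load 110/170]
  35 → roll 3  [load 145/170]
  25 → roll 1  [load 165/170]
  25 → roll 2  [load 170/170]
3 paper rolls opened.

3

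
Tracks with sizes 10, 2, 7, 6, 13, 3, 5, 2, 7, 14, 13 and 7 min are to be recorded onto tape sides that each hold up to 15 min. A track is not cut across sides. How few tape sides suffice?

Total = 14 + 13 + 13 + 10 + 7 + 7 + 7 + 6 + 5 + 3 + 2 + 2 = 89 min.
Lower bound: ⌈89/15⌉ = 6 tape sides.
A packing using 7 tape sides:
  side 1: 14 = 14
  side 2: 13 + 2 = 15
  side 3: 13 + 2 = 15
  side 4: 10 + 5 = 15
  side 5: 7 + 7 = 14
  side 6: 7 + 6 = 13
  side 7: 3 = 3
No arrangement into 6 tape sides stays within capacity, so 7 is optimal.

7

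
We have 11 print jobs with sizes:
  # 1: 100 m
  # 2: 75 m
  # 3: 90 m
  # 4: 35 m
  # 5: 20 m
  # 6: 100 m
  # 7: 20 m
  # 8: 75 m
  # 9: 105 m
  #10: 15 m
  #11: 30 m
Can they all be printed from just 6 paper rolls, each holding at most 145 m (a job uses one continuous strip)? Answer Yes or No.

Yes

A valid assignment using 6 paper rolls:
  roll 1: 105 + 35 = 140
  roll 2: 100 + 30 + 15 = 145
  roll 3: 100 + 20 + 20 = 140
  roll 4: 90 = 90
  roll 5: 75 = 75
  roll 6: 75 = 75
Every load is within 145 m, so 6 paper rolls suffice.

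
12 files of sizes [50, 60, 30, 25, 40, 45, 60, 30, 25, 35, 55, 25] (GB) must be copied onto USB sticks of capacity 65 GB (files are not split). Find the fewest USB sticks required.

Total = 60 + 60 + 55 + 50 + 45 + 40 + 35 + 30 + 30 + 25 + 25 + 25 = 480 GB.
Lower bound: ⌈480/65⌉ = 8 USB sticks.
A packing using 9 USB sticks:
  USB stick 1: 60 = 60
  USB stick 2: 60 = 60
  USB stick 3: 55 = 55
  USB stick 4: 50 = 50
  USB stick 5: 45 = 45
  USB stick 6: 40 + 25 = 65
  USB stick 7: 35 + 30 = 65
  USB stick 8: 30 + 25 = 55
  USB stick 9: 25 = 25
No arrangement into 8 USB sticks stays within capacity, so 9 is optimal.

9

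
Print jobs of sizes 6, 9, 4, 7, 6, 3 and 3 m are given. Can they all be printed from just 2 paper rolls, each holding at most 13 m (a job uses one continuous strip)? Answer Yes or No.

Total = 38 m; ⌈38/13⌉ = 3.
At least 3 paper rolls are required, but only 2 are allowed.

No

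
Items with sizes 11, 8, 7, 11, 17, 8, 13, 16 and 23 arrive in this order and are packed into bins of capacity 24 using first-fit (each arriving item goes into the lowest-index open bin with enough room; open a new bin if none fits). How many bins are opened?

6

  11 → bin 1 (new)  [load 11/24]
  8 → bin 1  [load 19/24]
  7 → bin 2 (new)  [load 7/24]
  11 → bin 2  [load 18/24]
  17 → bin 3 (new)  [load 17/24]
  8 → bin 4 (new)  [load 8/24]
  13 → bin 4  [load 21/24]
  16 → bin 5 (new)  [load 16/24]
  23 → bin 6 (new)  [load 23/24]
6 bins opened.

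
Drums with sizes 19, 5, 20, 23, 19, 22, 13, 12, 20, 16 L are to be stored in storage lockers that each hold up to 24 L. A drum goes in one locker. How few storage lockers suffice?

Total = 23 + 22 + 20 + 20 + 19 + 19 + 16 + 13 + 12 + 5 = 169 L.
Lower bound: ⌈169/24⌉ = 8 storage lockers.
A packing using 9 storage lockers:
  locker 1: 23 = 23
  locker 2: 22 = 22
  locker 3: 20 = 20
  locker 4: 20 = 20
  locker 5: 19 + 5 = 24
  locker 6: 19 = 19
  locker 7: 16 = 16
  locker 8: 13 = 13
  locker 9: 12 = 12
No arrangement into 8 storage lockers stays within capacity, so 9 is optimal.

9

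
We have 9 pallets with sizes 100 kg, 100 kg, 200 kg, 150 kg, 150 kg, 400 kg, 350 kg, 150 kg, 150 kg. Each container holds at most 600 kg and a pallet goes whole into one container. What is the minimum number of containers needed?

3

Total = 400 + 350 + 200 + 150 + 150 + 150 + 150 + 100 + 100 = 1750 kg.
Lower bound: ⌈1750/600⌉ = 3 containers.
A packing using 3 containers:
  container 1: 400 + 200 = 600
  container 2: 350 + 150 + 100 = 600
  container 3: 150 + 150 + 150 + 100 = 550
This matches the lower bound, so 3 is optimal.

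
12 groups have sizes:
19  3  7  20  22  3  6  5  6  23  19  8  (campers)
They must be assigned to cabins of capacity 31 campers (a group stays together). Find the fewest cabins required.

5

Total = 23 + 22 + 20 + 19 + 19 + 8 + 7 + 6 + 6 + 5 + 3 + 3 = 141 campers.
Lower bound: ⌈141/31⌉ = 5 cabins.
A packing using 5 cabins:
  cabin 1: 23 + 8 = 31
  cabin 2: 22 + 7 = 29
  cabin 3: 20 + 6 + 5 = 31
  cabin 4: 19 + 6 + 3 + 3 = 31
  cabin 5: 19 = 19
This matches the lower bound, so 5 is optimal.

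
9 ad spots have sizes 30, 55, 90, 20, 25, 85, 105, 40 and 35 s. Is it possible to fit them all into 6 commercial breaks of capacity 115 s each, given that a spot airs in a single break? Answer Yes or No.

A valid assignment using 5 commercial breaks:
  break 1: 105 = 105
  break 2: 90 + 25 = 115
  break 3: 85 + 30 = 115
  break 4: 55 + 40 + 20 = 115
  break 5: 35 = 35
That uses only 5 ≤ 6, so 6 commercial breaks are enough.

Yes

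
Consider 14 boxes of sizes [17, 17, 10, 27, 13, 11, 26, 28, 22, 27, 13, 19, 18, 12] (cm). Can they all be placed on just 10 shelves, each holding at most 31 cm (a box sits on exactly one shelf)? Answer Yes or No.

A valid assignment using 10 shelves:
  shelf 1: 28 = 28
  shelf 2: 27 = 27
  shelf 3: 27 = 27
  shelf 4: 26 = 26
  shelf 5: 22 = 22
  shelf 6: 19 + 12 = 31
  shelf 7: 18 + 13 = 31
  shelf 8: 17 + 13 = 30
  shelf 9: 17 + 11 = 28
  shelf 10: 10 = 10
Every load is within 31 cm, so 10 shelves suffice.

Yes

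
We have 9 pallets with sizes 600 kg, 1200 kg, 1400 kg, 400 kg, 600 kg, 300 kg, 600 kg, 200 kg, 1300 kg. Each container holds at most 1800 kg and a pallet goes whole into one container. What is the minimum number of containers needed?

4

Total = 1400 + 1300 + 1200 + 600 + 600 + 600 + 400 + 300 + 200 = 6600 kg.
Lower bound: ⌈6600/1800⌉ = 4 containers.
A packing using 4 containers:
  container 1: 1400 + 400 = 1800
  container 2: 1300 + 300 + 200 = 1800
  container 3: 1200 + 600 = 1800
  container 4: 600 + 600 = 1200
This matches the lower bound, so 4 is optimal.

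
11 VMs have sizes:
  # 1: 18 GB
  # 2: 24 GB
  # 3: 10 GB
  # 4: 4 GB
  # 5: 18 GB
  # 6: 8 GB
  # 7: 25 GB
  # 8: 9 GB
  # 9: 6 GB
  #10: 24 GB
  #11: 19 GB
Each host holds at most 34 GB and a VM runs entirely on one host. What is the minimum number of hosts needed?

6

Total = 25 + 24 + 24 + 19 + 18 + 18 + 10 + 9 + 8 + 6 + 4 = 165 GB.
Lower bound: ⌈165/34⌉ = 5 hosts.
Also, 6 VMs each exceed 17 GB, and no two of those can share a host, so at least 6 hosts are needed.
A packing using 6 hosts:
  host 1: 25 + 9 = 34
  host 2: 24 + 10 = 34
  host 3: 24 + 8 = 32
  host 4: 19 + 6 + 4 = 29
  host 5: 18 = 18
  host 6: 18 = 18
This matches the lower bound, so 6 is optimal.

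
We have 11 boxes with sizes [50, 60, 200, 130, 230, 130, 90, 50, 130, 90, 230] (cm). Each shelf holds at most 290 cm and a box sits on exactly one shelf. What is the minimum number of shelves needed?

5

Total = 230 + 230 + 200 + 130 + 130 + 130 + 90 + 90 + 60 + 50 + 50 = 1390 cm.
Lower bound: ⌈1390/290⌉ = 5 shelves.
A packing using 5 shelves:
  shelf 1: 230 + 60 = 290
  shelf 2: 230 + 50 = 280
  shelf 3: 200 + 90 = 290
  shelf 4: 130 + 130 = 260
  shelf 5: 130 + 90 + 50 = 270
This matches the lower bound, so 5 is optimal.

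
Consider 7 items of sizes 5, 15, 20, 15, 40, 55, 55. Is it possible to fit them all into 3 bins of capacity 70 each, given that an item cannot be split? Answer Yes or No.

Yes

A valid assignment using 3 bins:
  bin 1: 55 + 15 = 70
  bin 2: 55 + 15 = 70
  bin 3: 40 + 20 + 5 = 65
Every load is within 70, so 3 bins suffice.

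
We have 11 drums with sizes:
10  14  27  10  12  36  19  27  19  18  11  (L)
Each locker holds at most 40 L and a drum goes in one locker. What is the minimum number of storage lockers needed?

6

Total = 36 + 27 + 27 + 19 + 19 + 18 + 14 + 12 + 11 + 10 + 10 = 203 L.
Lower bound: ⌈203/40⌉ = 6 storage lockers.
A packing using 6 storage lockers:
  locker 1: 36 = 36
  locker 2: 27 + 12 = 39
  locker 3: 27 + 11 = 38
  locker 4: 19 + 19 = 38
  locker 5: 18 + 14 = 32
  locker 6: 10 + 10 = 20
This matches the lower bound, so 6 is optimal.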